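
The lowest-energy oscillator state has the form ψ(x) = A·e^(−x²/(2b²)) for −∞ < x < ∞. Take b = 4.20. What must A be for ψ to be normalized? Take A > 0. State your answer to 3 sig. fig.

A ≈ 0.367

Normalization requires ∫|ψ|² dx = 1, integrated from −∞ to ∞.
With ψ = A·e^(−x²/(2b²)), the integral evaluates to A²·[√(π)·b].
Plugging in b = 4.20 yields A = 0.3665.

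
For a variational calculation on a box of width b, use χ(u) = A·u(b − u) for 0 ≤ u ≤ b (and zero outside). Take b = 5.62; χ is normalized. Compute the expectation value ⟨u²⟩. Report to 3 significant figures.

⟨u^2⟩ ≈ 9.02

⟨u²⟩ = ∫ u^2 |χ|² du over the full domain.
Expanding the polynomial and integrating term by term, the ratio of the moment integral to the normalization integral gives ⟨u²⟩ = 2·b^2/7.
With b = 5.62, ⟨u^2⟩ = 9.024.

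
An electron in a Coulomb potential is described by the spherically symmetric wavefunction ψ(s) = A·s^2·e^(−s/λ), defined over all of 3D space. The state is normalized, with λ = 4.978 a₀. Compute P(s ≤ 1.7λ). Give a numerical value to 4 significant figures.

P ≈ 0.05785

With dV = 4πs²ds, the probability is ∫|ψ|² dV over s ≤ 1.7λ.
Normalization gives A² = 1/(45·π·λ^7/2).
Substituting u = s/λ, A², 4π and the length scale all cancel in the ratio: P = ∫_{0}^{1.7} u^6·e^(-2·u) du / ∫_{0}^{∞} u^6·e^(-2·u) du.
With ∫ u^6·e^(-2·u) du = -(4·u^6 + 12·u^5 + 30·u^4 + 60·u^3 + 90·u^2 + 90·u + 45)·e^(-2·u)/8 + C, the region integral is ≈ 0.325424 and the full one is 45/8.
The region integral divided by the full integral gives P = 0.057853.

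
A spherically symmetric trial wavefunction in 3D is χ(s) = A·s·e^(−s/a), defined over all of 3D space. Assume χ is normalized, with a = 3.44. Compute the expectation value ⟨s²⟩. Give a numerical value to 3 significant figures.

⟨s^2⟩ ≈ 88.8

By definition ⟨s²⟩ = ∫ s^2 |χ(s)|² 4πs² ds.
Evaluating both integrals, ⟨s²⟩ = 15·a^2/2.
With a = 3.44, ⟨s^2⟩ = 88.75.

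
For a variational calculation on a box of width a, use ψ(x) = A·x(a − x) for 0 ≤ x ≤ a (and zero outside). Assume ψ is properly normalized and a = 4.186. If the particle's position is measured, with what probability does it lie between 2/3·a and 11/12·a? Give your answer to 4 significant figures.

|ψ|² is the probability density, so P = ∫_{2/3·a}^{11/12·a} |ψ|² dx.
With A² fixed by ∫|ψ|² = 1, i.e. A² = (a^5/30)^(−1), substitute and integrate.
Substituting u = x/a, A² and the length scale cancel in the ratio: P = ∫_{2/3}^{11/12} u^2·(1 - u)^2 du / ∫_{0}^{1} u^2·(1 - u)^2 du.
With ∫ u^2·(1 - u)^2 du = u^3·(6·u^2 - 15·u + 10)/30 + C, the region integral is ≈ 0.00682629 and the full one is 1/30.
The result is P = 0.20479.

P ≈ 0.2048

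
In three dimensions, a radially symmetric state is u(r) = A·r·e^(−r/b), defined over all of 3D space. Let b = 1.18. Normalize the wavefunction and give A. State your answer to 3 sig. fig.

The normalization condition is ∫|u|² 4πr² dr = 1 from 0 to ∞.
In 3D with spherical symmetry the volume element is 4πr² dr.
The integral (without the A² prefactor) comes out to 3·π·b^5.
Hence A² = 1/[3·π·b^5].
With b = 1.18: A² = 0.04638 and A = 0.2154.

A ≈ 0.215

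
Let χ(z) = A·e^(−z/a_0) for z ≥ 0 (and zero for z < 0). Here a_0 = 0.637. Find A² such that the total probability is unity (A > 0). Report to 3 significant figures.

The normalization condition is ∫|χ|² dz = 1 from 0 to ∞.
Recall ∫₀^∞ z^m e^(−z/β) dz = m!·β^(m+1), with χ = A·e^(−z/a_0), the integral evaluates to A²·[a_0/2].
Plugging in a_0 = 0.637 yields A = 1.772.

A^2 ≈ 3.14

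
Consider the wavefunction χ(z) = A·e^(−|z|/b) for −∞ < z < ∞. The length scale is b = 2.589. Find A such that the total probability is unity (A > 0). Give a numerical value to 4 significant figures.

The normalization condition is ∫|χ|² dz = 1 from −∞ to ∞.
With χ = A·e^(−|z|/b), the integral evaluates to A²·[b].
Hence A² = 1/[b].
Substituting b = 2.589 gives A² = 0.38625, so A = 0.62149.

A ≈ 0.6215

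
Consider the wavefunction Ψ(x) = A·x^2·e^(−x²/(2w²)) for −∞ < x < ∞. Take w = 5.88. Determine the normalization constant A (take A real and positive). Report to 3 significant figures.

A ≈ 0.0103

The normalization condition is ∫|Ψ|² dx = 1 from −∞ to ∞.
Carrying out the integral gives A² · 3·√(π)·w^5/4.
Hence A² = 1/[3·√(π)·w^5/4].
Plugging in w = 5.88 yields A = 0.01035.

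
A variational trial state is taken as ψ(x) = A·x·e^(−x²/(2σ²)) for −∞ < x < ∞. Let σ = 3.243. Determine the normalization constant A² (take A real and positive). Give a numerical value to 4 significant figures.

Require ∫ |ψ|² dx = 1 over the whole domain.
Using the Gaussian integral ∫_{−∞}^{∞} e^(−αx²) dx = √(π/α), ∫|ψ|² dx = A²·(√(π)·σ^3/2).
Hence A² = 1/[√(π)·σ^3/2].
Substituting σ = 3.243 gives A² = 0.033084, so A = 0.18189.

A^2 ≈ 0.03308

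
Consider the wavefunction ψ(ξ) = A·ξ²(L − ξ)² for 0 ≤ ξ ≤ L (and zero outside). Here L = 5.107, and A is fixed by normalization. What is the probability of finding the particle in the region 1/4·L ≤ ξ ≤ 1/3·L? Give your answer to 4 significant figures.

|ψ|² is the probability density, so P = ∫_{1/4·L}^{1/3·L} |ψ|² dξ.
The normalization integral ∫|ψ|²dξ over the whole domain equals L^9/630·A², and A² cancels in the ratio.
Substituting u = ξ/L, A² and the length scale cancel in the ratio: P = ∫_{1/4}^{1/3} u^4·(1 - u)^4 du / ∫_{0}^{1} u^4·(1 - u)^4 du.
With ∫ u^4·(1 - u)^4 du = u^5·(70·u^4 - 315·u^3 + 540·u^2 - 420·u + 126)/630 + C, the region integral is ≈ 0.000152252 and the full one is 1/630.
The result is P = 0.095918.

P ≈ 0.09592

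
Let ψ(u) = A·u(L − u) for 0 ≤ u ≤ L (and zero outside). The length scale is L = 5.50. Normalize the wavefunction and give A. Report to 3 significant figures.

A ≈ 0.0772

The normalization condition is ∫|ψ|² du = 1 from 0 to L.
Expanding the polynomial and integrating term by term, carrying out the integral gives A² · L^5/30.
So A² = (L^5/30)^(−1).
Substituting L = 5.50 gives A² = 0.005961, so A = 0.07721.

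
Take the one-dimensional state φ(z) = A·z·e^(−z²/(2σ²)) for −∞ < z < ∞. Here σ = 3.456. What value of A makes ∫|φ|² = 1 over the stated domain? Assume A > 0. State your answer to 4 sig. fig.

A ≈ 0.1653

Require ∫ |φ|² dz = 1 over the whole domain.
Differentiating ∫e^(−αz²) dz = √(π/α) under α to get the higher moments, with φ = A·z·e^(−z²/(2σ²)), the integral evaluates to A²·[√(π)·σ^3/2].
Setting this equal to 1 gives A² = 1/(√(π)·σ^3/2).
Plugging in σ = 3.456 yields A = 0.16534.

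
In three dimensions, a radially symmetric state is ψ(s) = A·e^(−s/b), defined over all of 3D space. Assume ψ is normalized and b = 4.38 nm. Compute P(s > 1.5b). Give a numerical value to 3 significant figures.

With dV = 4πs²ds, the probability is ∫|ψ|² dV over s > 1.5b.
The full normalization integral is A²·[π·b^3] = 1, fixing A².
In terms of u = s/b (A², 4π and the length scale all cancel between numerator and denominator), P = [∫_{1.5}^{∞} u^2·e^(-2·u) du] / [∫_{0}^{∞} u^2·e^(-2·u) du].
An antiderivative of u^2·e^(-2·u) is -(2·u^2 + 2·u + 1)·e^(-2·u)/4; evaluating from 1.5 to ∞ gives 17·e^(-3)/8, while the full integral is 1/4.
This evaluates to P = 0.4232.

P ≈ 0.423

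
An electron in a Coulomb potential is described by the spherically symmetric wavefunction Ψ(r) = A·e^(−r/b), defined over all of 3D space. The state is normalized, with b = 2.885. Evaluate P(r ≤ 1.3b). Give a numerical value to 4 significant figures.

P ≈ 0.4816

Integrate the radial probability density 4πr²|Ψ|² over r ≤ 1.3b.
A² is fixed by ∫₀^∞ 4πr²|Ψ|² dr = 1, i.e. A² = (π·b^3)^(−1).
Let u = r/b; then A², 4π and the length scale all cancel, so P = ∫_{0}^{1.3} u^2·e^(-2·u) du ÷ ∫_{0}^{∞} u^2·e^(-2·u) du.
An antiderivative of u^2·e^(-2·u) is -(2·u^2 + 2·u + 1)·e^(-2·u)/4; evaluating from 0 to 1.3 gives 1/4 - 349·e^(-13/5)/200, while the full integral is 1/4.
The region integral divided by the full integral gives P = 0.48157.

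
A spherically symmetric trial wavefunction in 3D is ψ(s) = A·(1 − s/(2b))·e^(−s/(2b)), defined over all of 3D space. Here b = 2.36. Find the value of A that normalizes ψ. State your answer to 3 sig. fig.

Normalization requires ∫|ψ|² 4πs² ds = 1, integrated from 0 to ∞.
(Spherical symmetry: dV = 4πs² ds.)
Carrying out the integral gives A² · 8·π·b^3.
Setting this equal to 1 gives A² = 1/(8·π·b^3).
Substituting b = 2.36 gives A² = 0.003027, so A = 0.05502.

A ≈ 0.0550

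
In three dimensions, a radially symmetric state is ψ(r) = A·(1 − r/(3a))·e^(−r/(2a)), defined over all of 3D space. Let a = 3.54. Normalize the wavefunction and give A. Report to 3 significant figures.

A ≈ 0.0519

We need A² ∫|f|² 4πr² dr = 1, taking the integral from 0 to ∞.
Using ∫₀^∞ rⁿ e^(−αr) dr = n!/αⁿ⁺¹, ∫|ψ|² 4πr² dr = A²·(8·π·a^3/3).
Setting this equal to 1 gives A² = 1/(8·π·a^3/3).
With a = 3.54: A² = 0.002691 and A = 0.05187.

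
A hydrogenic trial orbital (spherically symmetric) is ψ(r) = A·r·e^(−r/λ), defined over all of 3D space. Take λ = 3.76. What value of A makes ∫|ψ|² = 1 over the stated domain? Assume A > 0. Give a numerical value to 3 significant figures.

A ≈ 0.0119

We need A² ∫|f|² 4πr² dr = 1, taking the integral from 0 to ∞.
(Spherical symmetry: dV = 4πr² dr.)
With ψ = A·r·e^(−r/λ), the integral evaluates to A²·[3·π·λ^5].
With λ = 3.76: A² = 0.0001412 and A = 0.01188.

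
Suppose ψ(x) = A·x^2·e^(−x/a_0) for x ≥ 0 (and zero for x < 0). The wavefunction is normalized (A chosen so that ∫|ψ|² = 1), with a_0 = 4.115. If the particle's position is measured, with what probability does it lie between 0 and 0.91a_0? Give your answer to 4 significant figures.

P = ∫_{0}^{0.91a_0} |ψ(x)|² dx.
Since A² = 1/(3·a_0^5/4), this is the region integral divided by the full normalization integral.
Substituting u = x/a_0, A² and the length scale cancel in the ratio: P = ∫_{0}^{0.91} u^4·e^(-2·u) du / ∫_{0}^{∞} u^4·e^(-2·u) du.
Using ∫ u^4·e^(-2·u) du = -(u^4/2 + u^3 + 3·u^2/2 + 3·u/2 + 3/4)·e^(-2·u), the numerator is ≈ 0.0284028 and the denominator is 3/4.
Taking the ratio, P = 0.037870.

P ≈ 0.03787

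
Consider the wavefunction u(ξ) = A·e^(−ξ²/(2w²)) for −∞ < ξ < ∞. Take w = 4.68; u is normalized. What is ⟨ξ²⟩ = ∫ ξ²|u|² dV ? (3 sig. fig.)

⟨ξ^2⟩ ≈ 11.0

The expectation value is the |u|²-weighted average of ξ^2: ∫ ξ^2|u|² dξ.
The ratio of the moment integral to the normalization integral gives ⟨ξ²⟩ = w^2/2.
Putting w = 4.68 gives 10.95.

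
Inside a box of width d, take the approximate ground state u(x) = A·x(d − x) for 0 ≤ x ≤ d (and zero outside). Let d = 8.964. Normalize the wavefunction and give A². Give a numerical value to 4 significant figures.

A^2 ≈ 0.0005183

The normalization condition is ∫|u|² dx = 1 from 0 to d.
With u = A·x(d − x), the integral evaluates to A²·[d^5/30].
Substituting d = 8.964 gives A² = 0.00051834, so A = 0.022767.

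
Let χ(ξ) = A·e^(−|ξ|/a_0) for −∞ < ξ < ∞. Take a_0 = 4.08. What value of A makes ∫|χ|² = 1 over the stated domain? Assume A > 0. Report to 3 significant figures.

A ≈ 0.495

We need A² ∫|f|² dξ = 1, taking the integral from −∞ to ∞.
The integral (without the A² prefactor) comes out to a_0.
Setting this equal to 1 gives A² = 1/(a_0).
Substituting a_0 = 4.08 gives A² = 0.2451, so A = 0.4951.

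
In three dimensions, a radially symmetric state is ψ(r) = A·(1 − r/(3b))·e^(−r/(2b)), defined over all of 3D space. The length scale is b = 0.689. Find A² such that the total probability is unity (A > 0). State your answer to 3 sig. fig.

A^2 ≈ 0.365

Normalization requires ∫|ψ|² 4πr² dr = 1, integrated from 0 to ∞.
Recall ∫₀^∞ r^m e^(−r/β) dr = m!·β^(m+1), the integral (without the A² prefactor) comes out to 8·π·b^3/3.
Hence A² = 1/[8·π·b^3/3].
Plugging in b = 0.689 yields A = 0.6041.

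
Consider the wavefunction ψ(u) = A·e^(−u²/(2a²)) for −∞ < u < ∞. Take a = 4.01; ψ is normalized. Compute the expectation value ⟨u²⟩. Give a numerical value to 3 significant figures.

⟨u^2⟩ ≈ 8.04

By definition ⟨u²⟩ = ∫ u^2 |ψ(u)|² du.
Differentiating ∫e^(−αu²) du = √(π/α) under α to get the higher moments, the ratio of the moment integral to the normalization integral gives ⟨u²⟩ = a^2/2.
Putting a = 4.01 gives 8.040.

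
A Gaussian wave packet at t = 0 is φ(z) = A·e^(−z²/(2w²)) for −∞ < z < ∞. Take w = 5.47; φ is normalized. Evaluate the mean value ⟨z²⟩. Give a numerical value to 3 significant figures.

⟨z^2⟩ ≈ 15.0

⟨z²⟩ = ∫ z^2 |φ|² dz over the full domain.
Using the Gaussian integral ∫_{−∞}^{∞} e^(−αz²) dz = √(π/α), evaluating both integrals, ⟨z²⟩ = w^2/2.
With w = 5.47, ⟨z^2⟩ = 14.96.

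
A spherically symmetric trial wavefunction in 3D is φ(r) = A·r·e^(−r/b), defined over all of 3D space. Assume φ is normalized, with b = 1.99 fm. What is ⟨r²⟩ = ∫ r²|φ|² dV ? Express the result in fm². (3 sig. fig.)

⟨r^2⟩ ≈ 29.7 fm^2

⟨r²⟩ = ∫ r^2 |φ|² 4πr² dr over the full domain.
Recall ∫₀^∞ r^m e^(−r/β) dr = m!·β^(m+1), the ratio of the moment integral to the normalization integral gives ⟨r²⟩ = 15·b^2/2.
Putting b = 1.99 gives 29.70.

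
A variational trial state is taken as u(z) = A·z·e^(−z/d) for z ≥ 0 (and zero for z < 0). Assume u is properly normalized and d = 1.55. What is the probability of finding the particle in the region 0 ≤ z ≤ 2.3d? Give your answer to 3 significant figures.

The probability is P = ∫ |u|² dz over [0, 2.3d].
Since A² = 1/(d^3/4), this is the region integral divided by the full normalization integral.
Let t = z/d; then A² and the length scale cancel, so P = ∫_{0}^{2.3} t^2·e^(-2·t) dt ÷ ∫_{0}^{∞} t^2·e^(-2·t) dt.
With ∫ t^2·e^(-2·t) dt = -(2·t^2 + 2·t + 1)·e^(-2·t)/4 + C, the region integral is 1/4 - 809·e^(-23/5)/200 and the full one is 1/4.
Evaluating gives P = 0.8374.

P ≈ 0.837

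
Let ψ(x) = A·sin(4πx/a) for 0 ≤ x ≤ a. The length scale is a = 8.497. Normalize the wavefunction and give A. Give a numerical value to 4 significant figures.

Normalization requires ∫|ψ|² dx = 1, integrated from 0 to a.
Using sin²θ = (1 − cos 2θ)/2, ∫|ψ|² dx = A²·(a/2).
Setting this equal to 1 gives A² = 1/(a/2).
With a = 8.497: A² = 0.23538 and A = 0.48516.

A ≈ 0.4852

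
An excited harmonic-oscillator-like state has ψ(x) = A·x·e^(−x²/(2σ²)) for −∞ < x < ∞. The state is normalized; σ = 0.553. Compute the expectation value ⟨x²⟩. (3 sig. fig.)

⟨x^2⟩ ≈ 0.459

By definition ⟨x²⟩ = ∫ x^2 |ψ(x)|² dx.
Evaluating both integrals, ⟨x²⟩ = 3·σ^2/2.
With σ = 0.553, ⟨x^2⟩ = 0.4587.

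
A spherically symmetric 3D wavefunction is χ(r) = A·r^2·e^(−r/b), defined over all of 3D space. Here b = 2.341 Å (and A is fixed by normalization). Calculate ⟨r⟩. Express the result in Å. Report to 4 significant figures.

The expectation value is the |χ|²-weighted average of r: ∫ r|χ|² 4πr² dr.
Evaluating both integrals, ⟨r⟩ = 7·b/2.
Putting b = 2.341 gives 8.1935.

⟨r⟩ ≈ 8.194 Å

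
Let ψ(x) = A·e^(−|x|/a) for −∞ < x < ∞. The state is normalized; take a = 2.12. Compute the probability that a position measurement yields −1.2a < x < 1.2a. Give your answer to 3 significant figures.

P = ∫_{−1.2a}^{1.2a} |ψ(x)|² dx.
The normalization integral ∫|ψ|²dx over the whole domain equals a·A², and A² cancels in the ratio.
By symmetry take twice the x ≥ 0 contribution in numerator and denominator; the 2's cancel. Let u = x/a; then A² and the length scale cancel, so P = ∫_{0}^{1.2} e^(-2·u) du ÷ ∫_{0}^{∞} e^(-2·u) du.
With ∫ e^(-2·u) du = -e^(-2·u)/2 + C, the region integral is 1/2 - e^(-12/5)/2 and the full one is 1/2.
Taking the ratio, P = 0.9093.

P ≈ 0.909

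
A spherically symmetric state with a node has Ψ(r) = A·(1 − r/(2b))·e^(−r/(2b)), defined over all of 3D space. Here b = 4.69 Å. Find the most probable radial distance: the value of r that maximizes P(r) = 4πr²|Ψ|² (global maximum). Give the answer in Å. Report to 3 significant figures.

The maximum of P(r) = 4πr²|Ψ|² occurs where its derivative vanishes.
Solving yields r = b·(√(5) + 3).
With b = 4.69, the most probable radial distance is 24.56 Å.

r ≈ 24.6 Å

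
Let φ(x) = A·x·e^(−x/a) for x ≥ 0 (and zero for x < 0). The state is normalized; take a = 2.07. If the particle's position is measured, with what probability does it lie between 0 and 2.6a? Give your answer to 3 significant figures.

|φ|² is the probability density, so P = ∫_{0}^{2.6a} |φ|² dx.
With A² fixed by ∫|φ|² = 1, i.e. A² = (a^3/4)^(−1), substitute and integrate.
In terms of u = x/a (A² and the length scale cancel between numerator and denominator), P = [∫_{0}^{2.6} u^2·e^(-2·u) du] / [∫_{0}^{∞} u^2·e^(-2·u) du].
With ∫ u^2·e^(-2·u) du = -(2·u^2 + 2·u + 1)·e^(-2·u)/4 + C, the region integral is 1/4 - 493·e^(-26/5)/100 and the full one is 1/4.
The result is P = 0.8912.

P ≈ 0.891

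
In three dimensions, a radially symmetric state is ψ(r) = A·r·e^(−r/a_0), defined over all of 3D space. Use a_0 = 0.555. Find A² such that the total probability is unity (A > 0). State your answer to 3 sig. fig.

A^2 ≈ 2.01

The normalization condition is ∫|ψ|² 4πr² dr = 1 from 0 to ∞.
(Spherical symmetry: dV = 4πr² dr.)
Recall ∫₀^∞ r^m e^(−r/β) dr = m!·β^(m+1), carrying out the integral gives A² · 3·π·a_0^5.
So A² = (3·π·a_0^5)^(−1).
Substituting a_0 = 0.555 gives A² = 2.015, so A = 1.419.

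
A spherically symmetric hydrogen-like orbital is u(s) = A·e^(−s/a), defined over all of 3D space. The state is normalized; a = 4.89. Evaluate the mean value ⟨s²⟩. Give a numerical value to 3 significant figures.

⟨s^2⟩ ≈ 71.7

The expectation value is the |u|²-weighted average of s^2: ∫ s^2|u|² 4πs² ds.
Recall ∫₀^∞ s^m e^(−s/β) ds = m!·β^(m+1), evaluating both integrals, ⟨s²⟩ = 3·a^2.
With a = 4.89, ⟨s^2⟩ = 71.74.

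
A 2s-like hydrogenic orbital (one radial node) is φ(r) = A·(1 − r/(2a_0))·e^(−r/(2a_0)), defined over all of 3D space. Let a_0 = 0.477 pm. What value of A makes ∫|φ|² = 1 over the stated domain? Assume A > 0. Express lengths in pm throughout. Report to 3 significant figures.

A ≈ 0.605 pm^(-3/2)

We need A² ∫|f|² 4πr² dr = 1, taking the integral from 0 to ∞.
(Spherical symmetry: dV = 4πr² dr.)
With ∫₀^∞ r^4 e^(−αr) dr = 4!/α^5, with φ = A·(1 − r/(2a_0))·e^(−r/(2a_0)), the integral evaluates to A²·[8·π·a_0^3].
So A² = (8·π·a_0^3)^(−1).
Plugging in a_0 = 0.477 yields A = 0.6055.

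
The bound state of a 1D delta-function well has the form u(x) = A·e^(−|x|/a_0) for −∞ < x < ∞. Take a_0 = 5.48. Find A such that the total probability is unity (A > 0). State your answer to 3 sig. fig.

A ≈ 0.427

Normalization requires ∫|u|² dx = 1, integrated from −∞ to ∞.
Recall ∫₀^∞ x^m e^(−x/β) dx = m!·β^(m+1), the integral (without the A² prefactor) comes out to a_0.
So A² = (a_0)^(−1).
Substituting a_0 = 5.48 gives A² = 0.1825, so A = 0.4272.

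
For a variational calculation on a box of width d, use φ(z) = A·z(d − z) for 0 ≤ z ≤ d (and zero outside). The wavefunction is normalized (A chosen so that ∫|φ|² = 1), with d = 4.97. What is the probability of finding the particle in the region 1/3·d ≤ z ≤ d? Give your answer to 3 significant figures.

P = ∫_{1/3·d}^{d} |φ(z)|² dz.
Since A² = 1/(d^5/30), this is the region integral divided by the full normalization integral.
Let u = z/d; then A² and the length scale cancel, so P = ∫_{1/3}^{1} u^2·(1 - u)^2 du ÷ ∫_{0}^{1} u^2·(1 - u)^2 du.
With ∫ u^2·(1 - u)^2 du = u^3·(6·u^2 - 15·u + 10)/30 + C, the region integral is 32/1215 and the full one is 1/30.
This works out to P = 64/81.

P ≈ 0.790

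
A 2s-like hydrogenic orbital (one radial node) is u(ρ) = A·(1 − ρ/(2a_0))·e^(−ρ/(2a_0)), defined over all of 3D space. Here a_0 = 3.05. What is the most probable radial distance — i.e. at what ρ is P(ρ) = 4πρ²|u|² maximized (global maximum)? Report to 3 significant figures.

ρ ≈ 16.0

The maximum of P(ρ) = 4πρ²|u|² occurs where its derivative vanishes.
This gives ρ = a_0·(√(5) + 3).
With a_0 = 3.05, the most probable radial distance is 15.97.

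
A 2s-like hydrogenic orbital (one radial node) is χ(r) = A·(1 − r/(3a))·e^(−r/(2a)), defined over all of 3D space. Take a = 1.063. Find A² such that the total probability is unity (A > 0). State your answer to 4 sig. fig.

A^2 ≈ 0.09938

The normalization condition is ∫|χ|² 4πr² dr = 1 from 0 to ∞.
The angular integral contributes 4π, leaving ∫₀^∞ r²|χ|² dr.
Recall ∫₀^∞ r^m e^(−r/β) dr = m!·β^(m+1), with χ = A·(1 − r/(3a))·e^(−r/(2a)), the integral evaluates to A²·[8·π·a^3/3].
Substituting a = 1.063 gives A² = 0.099376, so A = 0.31524.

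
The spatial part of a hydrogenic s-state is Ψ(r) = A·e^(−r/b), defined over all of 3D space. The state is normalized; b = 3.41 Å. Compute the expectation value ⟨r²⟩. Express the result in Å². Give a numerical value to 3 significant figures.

⟨r^2⟩ ≈ 34.9 Å^2

⟨r²⟩ = ∫ r^2 |Ψ|² 4πr² dr over the full domain.
With ∫₀^∞ r^4 e^(−αr) dr = 4!/α^5, since the A² factors cancel between numerator and denominator, ⟨r²⟩ = 3·b^2.
Putting b = 3.41 gives 34.88.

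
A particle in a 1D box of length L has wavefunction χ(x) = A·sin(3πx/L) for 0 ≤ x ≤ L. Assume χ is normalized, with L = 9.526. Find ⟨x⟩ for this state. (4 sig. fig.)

By definition ⟨x⟩ = ∫ x |χ(x)|² dx.
The ratio of the moment integral to the normalization integral gives ⟨x⟩ = L/2.
With L = 9.526, ⟨x⟩ = 4.7630.

⟨x⟩ ≈ 4.763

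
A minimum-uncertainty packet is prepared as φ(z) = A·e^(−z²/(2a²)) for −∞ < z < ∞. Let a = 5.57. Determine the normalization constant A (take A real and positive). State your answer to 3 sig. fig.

The normalization condition is ∫|φ|² dz = 1 from −∞ to ∞.
Using the Gaussian integral ∫_{−∞}^{∞} e^(−αz²) dz = √(π/α), the integral (without the A² prefactor) comes out to √(π)·a.
So A² = (√(π)·a)^(−1).
Plugging in a = 5.57 yields A = 0.3183.

A ≈ 0.318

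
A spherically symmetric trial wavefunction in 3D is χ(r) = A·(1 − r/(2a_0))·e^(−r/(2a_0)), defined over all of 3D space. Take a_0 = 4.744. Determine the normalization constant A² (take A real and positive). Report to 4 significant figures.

The normalization condition is ∫|χ|² 4πr² dr = 1 from 0 to ∞.
(Spherical symmetry: dV = 4πr² dr.)
With ∫₀^∞ r^4 e^(−αr) dr = 4!/α^5, carrying out the integral gives A² · 8·π·a_0^3.
So A² = (8·π·a_0^3)^(−1).
With a_0 = 4.744: A² = 0.00037267 and A = 0.019305.

A^2 ≈ 0.0003727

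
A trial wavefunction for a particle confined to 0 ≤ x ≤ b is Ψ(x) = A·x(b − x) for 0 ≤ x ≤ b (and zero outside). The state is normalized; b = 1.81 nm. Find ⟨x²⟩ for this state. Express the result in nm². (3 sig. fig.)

⟨x^2⟩ ≈ 0.936 nm^2

The expectation value is the |Ψ|²-weighted average of x^2: ∫ x^2|Ψ|² dx.
Since the A² factors cancel between numerator and denominator, ⟨x²⟩ = 2·b^2/7.
Putting b = 1.81 gives 0.9360.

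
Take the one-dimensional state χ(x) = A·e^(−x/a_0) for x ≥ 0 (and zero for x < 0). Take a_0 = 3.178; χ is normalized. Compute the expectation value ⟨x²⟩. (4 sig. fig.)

By definition ⟨x²⟩ = ∫ x^2 |χ(x)|² dx.
With ∫₀^∞ x^2 e^(−αx) dx = 2!/α^3, since the A² factors cancel between numerator and denominator, ⟨x²⟩ = a_0^2/2.
With a_0 = 3.178, ⟨x^2⟩ = 5.0498.

⟨x^2⟩ ≈ 5.050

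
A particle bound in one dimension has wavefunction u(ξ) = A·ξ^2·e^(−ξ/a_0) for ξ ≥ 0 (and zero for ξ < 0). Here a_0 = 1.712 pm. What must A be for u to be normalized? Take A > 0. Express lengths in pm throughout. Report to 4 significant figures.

Normalization requires ∫|u|² dξ = 1, integrated from 0 to ∞.
With ∫₀^∞ ξ^4 e^(−αξ) dξ = 4!/α^5, carrying out the integral gives A² · 3·a_0^5/4.
Setting this equal to 1 gives A² = 1/(3·a_0^5/4).
Plugging in a_0 = 1.712 yields A = 0.30110.

A ≈ 0.3011 pm^(-5/2)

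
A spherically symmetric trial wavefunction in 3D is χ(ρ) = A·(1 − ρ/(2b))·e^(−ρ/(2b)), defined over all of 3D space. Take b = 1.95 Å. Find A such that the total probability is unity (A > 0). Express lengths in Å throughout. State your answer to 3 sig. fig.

A ≈ 0.0733 Å^(-3/2)

The normalization condition is ∫|χ|² 4πρ² dρ = 1 from 0 to ∞.
The angular integral contributes 4π, leaving ∫₀^∞ ρ²|χ|² dρ.
Recall ∫₀^∞ ρ^m e^(−ρ/β) dρ = m!·β^(m+1), carrying out the integral gives A² · 8·π·b^3.
So A² = (8·π·b^3)^(−1).
With b = 1.95: A² = 0.005366 and A = 0.07325.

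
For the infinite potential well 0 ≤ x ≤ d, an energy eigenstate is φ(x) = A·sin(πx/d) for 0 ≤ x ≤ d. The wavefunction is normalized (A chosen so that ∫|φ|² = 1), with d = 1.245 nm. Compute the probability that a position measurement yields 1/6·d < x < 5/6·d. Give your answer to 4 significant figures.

P ≈ 0.9423

The probability is P = ∫ |φ|² dx over [1/6·d, 5/6·d].
Since A² = 1/(d/2), this is the region integral divided by the full normalization integral.
Let u = x/d; then A² and the length scale cancel, so P = ∫_{1/6}^{5/6} sin(π·u)^2 du ÷ ∫_{0}^{1} sin(π·u)^2 du.
Using ∫ sin(π·u)^2 du = u/2 - sin(2·π·u)/(4·π), the numerator is √(3)/(4·π) + 1/3 and the denominator is 1/2.
This works out to P = √(3)/(2·π) + 2/3.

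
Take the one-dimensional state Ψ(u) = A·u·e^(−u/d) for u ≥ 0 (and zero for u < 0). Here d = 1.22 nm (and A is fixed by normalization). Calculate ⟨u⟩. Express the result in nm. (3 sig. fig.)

The expectation value is the |Ψ|²-weighted average of u: ∫ u|Ψ|² du.
Using ∫₀^∞ uⁿ e^(−αu) du = n!/αⁿ⁺¹, since the A² factors cancel between numerator and denominator, ⟨u⟩ = 3·d/2.
Putting d = 1.22 gives 1.830.

⟨u⟩ ≈ 1.83 nm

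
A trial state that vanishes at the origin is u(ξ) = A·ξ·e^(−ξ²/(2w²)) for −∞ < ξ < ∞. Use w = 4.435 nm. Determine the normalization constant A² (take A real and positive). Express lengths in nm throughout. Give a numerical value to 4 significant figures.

The normalization condition is ∫|u|² dξ = 1 from −∞ to ∞.
Differentiating ∫e^(−αξ²) dξ = √(π/α) under α to get the higher moments, ∫|u|² dξ = A²·(√(π)·w^3/2).
Plugging in w = 4.435 yields A = 0.11373.

A^2 ≈ 0.01294 nm^(-3)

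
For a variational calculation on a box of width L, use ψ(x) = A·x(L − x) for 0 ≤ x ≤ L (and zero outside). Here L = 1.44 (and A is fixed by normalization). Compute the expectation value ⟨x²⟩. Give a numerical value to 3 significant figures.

⟨x^2⟩ ≈ 0.592

The expectation value is the |ψ|²-weighted average of x^2: ∫ x^2|ψ|² dx.
Expanding the polynomial and integrating term by term, evaluating both integrals, ⟨x²⟩ = 2·L^2/7.
Putting L = 1.44 gives 0.5925.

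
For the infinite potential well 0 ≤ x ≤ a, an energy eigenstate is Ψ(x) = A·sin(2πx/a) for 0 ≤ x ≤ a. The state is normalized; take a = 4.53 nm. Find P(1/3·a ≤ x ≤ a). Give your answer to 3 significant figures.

The probability is P = ∫ |Ψ|² dx over [1/3·a, a].
The normalization integral ∫|Ψ|²dx over the whole domain equals a/2·A², and A² cancels in the ratio.
In terms of u = x/a (A² and the length scale cancel between numerator and denominator), P = [∫_{1/3}^{1} sin(2·π·u)^2 du] / [∫_{0}^{1} sin(2·π·u)^2 du].
An antiderivative of sin(2·π·u)^2 is u/2 - sin(4·π·u)/(8·π); evaluating from 1/3 to 1 gives -√(3)/(16·π) + 1/3, while the full integral is 1/2.
Taking the ratio, P = -√(3)/(8·π) + 2/3.

P ≈ 0.598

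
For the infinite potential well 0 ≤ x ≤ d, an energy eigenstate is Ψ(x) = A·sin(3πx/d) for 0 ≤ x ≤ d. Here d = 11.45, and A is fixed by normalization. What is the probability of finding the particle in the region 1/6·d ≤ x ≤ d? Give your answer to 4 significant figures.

The probability is P = ∫ |Ψ|² dx over [1/6·d, d].
Since A² = 1/(d/2), this is the region integral divided by the full normalization integral.
Let u = x/d; then A² and the length scale cancel, so P = ∫_{1/6}^{1} sin(3·π·u)^2 du ÷ ∫_{0}^{1} sin(3·π·u)^2 du.
With ∫ sin(3·π·u)^2 du = u/2 - sin(6·π·u)/(12·π) + C, the region integral is 5/12 and the full one is 1/2.
This works out to P = 5/6.

P ≈ 0.8333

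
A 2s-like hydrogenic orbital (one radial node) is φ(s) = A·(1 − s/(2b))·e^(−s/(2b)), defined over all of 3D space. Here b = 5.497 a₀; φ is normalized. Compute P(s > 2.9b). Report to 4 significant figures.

P ≈ 0.9324

Integrate the radial probability density 4πs²|φ|² over s > 2.9b.
A² is fixed by ∫₀^∞ 4πs²|φ|² ds = 1, i.e. A² = (8·π·b^3)^(−1).
Substituting u = s/b, A², 4π and the length scale all cancel in the ratio: P = ∫_{2.9}^{∞} u^2·(1 - u/2)^2·e^(-u) du / ∫_{0}^{∞} u^2·(1 - u/2)^2·e^(-u) du.
An antiderivative of u^2·(1 - u/2)^2·e^(-u) is -(u^4/4 + u^2 + 2·u + 2)·e^(-u); evaluating from 2.9 to ∞ gives ≈ 1.86485, while the full integral is 2.
Taking the ratio yields P = 0.93242.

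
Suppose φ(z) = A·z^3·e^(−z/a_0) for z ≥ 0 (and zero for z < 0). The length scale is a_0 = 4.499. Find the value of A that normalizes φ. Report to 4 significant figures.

Require ∫ |φ|² dz = 1 over the whole domain.
With ∫₀^∞ z^6 e^(−αz) dz = 6!/α^7, the integral (without the A² prefactor) comes out to 45·a_0^7/8.
Hence A² = 1/[45·a_0^7/8].
With a_0 = 4.499: A² = 0.0000047650 and A = 0.0021829.

A ≈ 0.002183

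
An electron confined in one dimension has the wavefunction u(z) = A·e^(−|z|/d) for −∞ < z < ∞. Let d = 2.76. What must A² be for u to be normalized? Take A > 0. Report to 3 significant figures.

A^2 ≈ 0.362

The normalization condition is ∫|u|² dz = 1 from −∞ to ∞.
Carrying out the integral gives A² · d.
With d = 2.76: A² = 0.3623 and A = 0.6019.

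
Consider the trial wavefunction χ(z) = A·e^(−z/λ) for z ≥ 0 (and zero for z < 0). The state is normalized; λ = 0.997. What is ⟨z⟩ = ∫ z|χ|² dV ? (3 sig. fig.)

⟨z⟩ ≈ 0.499

⟨z⟩ = ∫ z |χ|² dz over the full domain.
Since the A² factors cancel between numerator and denominator, ⟨z⟩ = λ/2.
With λ = 0.997, ⟨z⟩ = 0.4985.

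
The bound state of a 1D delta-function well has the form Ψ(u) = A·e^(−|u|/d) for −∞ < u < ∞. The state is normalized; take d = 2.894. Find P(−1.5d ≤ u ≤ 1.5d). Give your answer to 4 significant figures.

P ≈ 0.9502

P = ∫_{−1.5d}^{1.5d} |Ψ(u)|² du.
The normalization integral ∫|Ψ|²du over the whole domain equals d·A², and A² cancels in the ratio.
Both integrals are even about u = 0, so only the u ≥ 0 halves are needed (the factors of 2 cancel). Substituting t = u/d, A² and the length scale cancel in the ratio: P = ∫_{0}^{1.5} e^(-2·t) dt / ∫_{0}^{∞} e^(-2·t) dt.
With ∫ e^(-2·t) dt = -e^(-2·t)/2 + C, the region integral is 1/2 - e^(-3)/2 and the full one is 1/2.
Taking the ratio, P = 0.95021.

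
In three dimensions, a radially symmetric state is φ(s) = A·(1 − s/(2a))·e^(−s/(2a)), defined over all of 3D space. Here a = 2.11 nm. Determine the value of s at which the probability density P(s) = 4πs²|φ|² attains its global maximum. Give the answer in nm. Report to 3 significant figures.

Differentiate P(s) = 4πs²|φ|² with respect to s and set to zero.
Solving yields s = a·(√(5) + 3).
With a = 2.11, the most probable radial distance is 11.05 nm.

s ≈ 11.0 nm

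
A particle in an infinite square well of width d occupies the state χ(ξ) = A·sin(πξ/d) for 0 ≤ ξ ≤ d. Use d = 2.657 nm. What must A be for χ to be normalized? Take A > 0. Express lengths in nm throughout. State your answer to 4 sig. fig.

A ≈ 0.8676 nm^(-1/2)

The normalization condition is ∫|χ|² dξ = 1 from 0 to d.
Using sin²θ = (1 − cos 2θ)/2, ∫|χ|² dξ = A²·(d/2).
Substituting d = 2.657 gives A² = 0.75273, so A = 0.86760.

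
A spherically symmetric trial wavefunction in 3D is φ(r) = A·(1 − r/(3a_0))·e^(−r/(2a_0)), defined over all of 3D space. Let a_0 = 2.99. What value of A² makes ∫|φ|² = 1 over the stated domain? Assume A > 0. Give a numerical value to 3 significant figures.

We need A² ∫|f|² 4πr² dr = 1, taking the integral from 0 to ∞.
Carrying out the integral gives A² · 8·π·a_0^3/3.
Setting this equal to 1 gives A² = 1/(8·π·a_0^3/3).
Plugging in a_0 = 2.99 yields A = 0.06682.

A^2 ≈ 0.00447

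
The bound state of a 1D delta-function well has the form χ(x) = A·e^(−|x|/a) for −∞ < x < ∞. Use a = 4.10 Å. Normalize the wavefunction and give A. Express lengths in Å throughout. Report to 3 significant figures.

The normalization condition is ∫|χ|² dx = 1 from −∞ to ∞.
∫|χ|² dx = A²·(a).
Plugging in a = 4.10 yields A = 0.4939.

A ≈ 0.494 Å^(-1/2)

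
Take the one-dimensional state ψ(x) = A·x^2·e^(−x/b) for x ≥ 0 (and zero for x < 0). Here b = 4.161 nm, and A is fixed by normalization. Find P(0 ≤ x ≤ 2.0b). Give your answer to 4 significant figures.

The probability is P = ∫ |ψ|² dx over [0, 2.0b].
Since A² = 1/(3·b^5/4), this is the region integral divided by the full normalization integral.
Let u = x/b; then A² and the length scale cancel, so P = ∫_{0}^{2.0} u^4·e^(-2·u) du ÷ ∫_{0}^{∞} u^4·e^(-2·u) du.
With ∫ u^4·e^(-2·u) du = -(u^4/2 + u^3 + 3·u^2/2 + 3·u/2 + 3/4)·e^(-2·u) + C, the region integral is 3/4 - 103·e^(-4)/4 and the full one is 3/4.
Evaluating gives P = 0.37116.

P ≈ 0.3712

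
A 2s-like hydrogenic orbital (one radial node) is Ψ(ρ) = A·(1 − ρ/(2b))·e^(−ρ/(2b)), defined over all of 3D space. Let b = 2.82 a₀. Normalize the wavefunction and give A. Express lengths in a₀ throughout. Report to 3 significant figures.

A ≈ 0.0421 a₀^(-3/2)

Normalization requires ∫|Ψ|² 4πρ² dρ = 1, integrated from 0 to ∞.
With ∫₀^∞ ρ^4 e^(−αρ) dρ = 4!/α^5, carrying out the integral gives A² · 8·π·b^3.
Hence A² = 1/[8·π·b^3].
Plugging in b = 2.82 yields A = 0.04212.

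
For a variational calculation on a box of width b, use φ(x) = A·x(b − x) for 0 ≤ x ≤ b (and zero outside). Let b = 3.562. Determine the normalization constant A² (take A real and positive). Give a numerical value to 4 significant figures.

The normalization condition is ∫|φ|² dx = 1 from 0 to b.
Expanding the polynomial and integrating term by term, the integral (without the A² prefactor) comes out to b^5/30.
Setting this equal to 1 gives A² = 1/(b^5/30).
Substituting b = 3.562 gives A² = 0.052318, so A = 0.22873.

A^2 ≈ 0.05232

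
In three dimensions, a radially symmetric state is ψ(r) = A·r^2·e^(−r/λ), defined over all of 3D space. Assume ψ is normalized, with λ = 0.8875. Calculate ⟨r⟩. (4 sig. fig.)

⟨r⟩ ≈ 3.106

⟨r⟩ = ∫ r |ψ|² 4πr² dr over the full domain.
Using ∫₀^∞ rⁿ e^(−αr) dr = n!/αⁿ⁺¹, since the A² factors cancel between numerator and denominator, ⟨r⟩ = 7·λ/2.
Putting λ = 0.8875 gives 3.1063.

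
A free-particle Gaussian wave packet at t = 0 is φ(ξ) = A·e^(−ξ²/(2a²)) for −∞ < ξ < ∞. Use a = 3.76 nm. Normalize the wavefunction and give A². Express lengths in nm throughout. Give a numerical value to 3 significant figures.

The normalization condition is ∫|φ|² dξ = 1 from −∞ to ∞.
The integral (without the A² prefactor) comes out to √(π)·a.
Substituting a = 3.76 gives A² = 0.1501, so A = 0.3874.

A^2 ≈ 0.150 nm^(-1)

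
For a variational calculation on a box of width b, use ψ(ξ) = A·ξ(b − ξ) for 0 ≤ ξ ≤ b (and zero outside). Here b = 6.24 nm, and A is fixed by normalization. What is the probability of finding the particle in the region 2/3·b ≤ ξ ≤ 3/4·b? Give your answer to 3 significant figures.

P = ∫_{2/3·b}^{3/4·b} |ψ(ξ)|² dξ.
With A² fixed by ∫|ψ|² = 1, i.e. A² = (b^5/30)^(−1), substitute and integrate.
Let u = ξ/b; then A² and the length scale cancel, so P = ∫_{2/3}^{3/4} u^2·(1 - u)^2 du ÷ ∫_{0}^{1} u^2·(1 - u)^2 du.
An antiderivative of u^2·(1 - u)^2 is u^3·(6·u^2 - 15·u + 10)/30; evaluating from 2/3 to 3/4 gives ≈ 0.0035454, while the full integral is 1/30.
The result is P = 0.1064.

P ≈ 0.106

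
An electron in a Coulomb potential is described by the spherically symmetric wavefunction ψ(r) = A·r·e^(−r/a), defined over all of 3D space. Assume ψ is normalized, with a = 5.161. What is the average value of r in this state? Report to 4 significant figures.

The expectation value is the |ψ|²-weighted average of r: ∫ r|ψ|² 4πr² dr.
Using ∫₀^∞ rⁿ e^(−αr) dr = n!/αⁿ⁺¹, since the A² factors cancel between numerator and denominator, ⟨r⟩ = 5·a/2.
With a = 5.161, ⟨r⟩ = 12.903.

⟨r⟩ ≈ 12.90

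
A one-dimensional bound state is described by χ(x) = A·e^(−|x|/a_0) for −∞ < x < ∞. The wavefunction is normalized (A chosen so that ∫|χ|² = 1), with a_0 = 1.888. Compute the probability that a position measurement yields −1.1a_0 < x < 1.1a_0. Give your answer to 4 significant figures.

P = ∫_{−1.1a_0}^{1.1a_0} |χ(x)|² dx.
The normalization integral ∫|χ|²dx over the whole domain equals a_0·A², and A² cancels in the ratio.
Both integrals are even about x = 0, so only the x ≥ 0 halves are needed (the factors of 2 cancel). In terms of u = x/a_0 (A² and the length scale cancel between numerator and denominator), P = [∫_{0}^{1.1} e^(-2·u) du] / [∫_{0}^{∞} e^(-2·u) du].
With ∫ e^(-2·u) du = -e^(-2·u)/2 + C, the region integral is 1/2 - e^(-11/5)/2 and the full one is 1/2.
Evaluating gives P = 0.88920.

P ≈ 0.8892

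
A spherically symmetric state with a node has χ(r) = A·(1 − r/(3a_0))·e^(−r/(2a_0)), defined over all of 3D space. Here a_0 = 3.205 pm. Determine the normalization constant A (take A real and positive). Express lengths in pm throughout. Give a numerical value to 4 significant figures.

We need A² ∫|f|² 4πr² dr = 1, taking the integral from 0 to ∞.
The integral (without the A² prefactor) comes out to 8·π·a_0^3/3.
Hence A² = 1/[8·π·a_0^3/3].
With a_0 = 3.205: A² = 0.0036257 and A = 0.060214.

A ≈ 0.06021 pm^(-3/2)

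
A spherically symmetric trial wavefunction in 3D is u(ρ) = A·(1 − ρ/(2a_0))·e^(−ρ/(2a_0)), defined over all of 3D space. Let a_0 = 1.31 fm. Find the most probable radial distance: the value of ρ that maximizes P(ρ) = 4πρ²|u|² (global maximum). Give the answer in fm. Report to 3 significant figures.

ρ ≈ 6.86 fm

Differentiate P(ρ) = 4πρ²|u|² with respect to ρ and set to zero.
This gives ρ = a_0·(√(5) + 3).
With a_0 = 1.31, the most probable radial distance is 6.859 fm.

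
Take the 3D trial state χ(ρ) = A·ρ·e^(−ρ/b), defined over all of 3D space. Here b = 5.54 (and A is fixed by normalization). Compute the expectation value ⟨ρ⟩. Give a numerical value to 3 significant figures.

⟨ρ⟩ = ∫ ρ |χ|² 4πρ² dρ over the full domain.
The ratio of the moment integral to the normalization integral gives ⟨ρ⟩ = 5·b/2.
Putting b = 5.54 gives 13.85.

⟨ρ⟩ ≈ 13.9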